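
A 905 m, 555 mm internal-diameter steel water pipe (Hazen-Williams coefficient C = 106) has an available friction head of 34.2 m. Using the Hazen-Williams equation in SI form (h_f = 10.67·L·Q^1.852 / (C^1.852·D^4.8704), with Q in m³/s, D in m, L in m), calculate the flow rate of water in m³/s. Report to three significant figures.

Q ≈ 1.07 m³/s

Rearranging: Q = [h_f·C^1.852·D^4.8704 / (10.67·L)]^(1/1.852)
Q = [34.2·106^1.852·0.555^4.8704 / (10.67·905)]^0.540 = 1.070 m³/s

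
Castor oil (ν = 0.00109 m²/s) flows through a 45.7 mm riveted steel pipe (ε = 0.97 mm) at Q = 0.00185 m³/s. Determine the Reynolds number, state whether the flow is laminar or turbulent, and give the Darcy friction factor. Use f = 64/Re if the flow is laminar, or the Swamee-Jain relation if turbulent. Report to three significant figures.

Re ≈ 47.3; laminar; f = 64/Re ≈ 1.35

V = 4Q/(πD²) = 1.128 m/s
Re = VD/ν = 1.128·0.0457/0.00109 = 47.3
Re < 2300 → laminar → f = 64/Re = 1.353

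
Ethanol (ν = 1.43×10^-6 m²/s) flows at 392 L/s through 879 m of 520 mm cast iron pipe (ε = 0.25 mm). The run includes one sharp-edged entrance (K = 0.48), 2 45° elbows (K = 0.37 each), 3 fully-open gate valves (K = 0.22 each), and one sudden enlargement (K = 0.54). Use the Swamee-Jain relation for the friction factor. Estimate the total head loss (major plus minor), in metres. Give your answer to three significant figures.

V = 4Q/(πD²) = 1.846 m/s; V²/2g = 0.1737 m
Re = 6.71×10^5, ε/D = 4.81×10^-4 → f = 0.01742 (Swamee-Jain)
Major: h_f = f(L/D)·V²/2g = 0.01742·1690·0.1737 = 5.112 m
Minor: ΣK = 2.42; h_m = ΣK·V²/2g = 0.4202 m
Total H_L = 5.112 + 0.4202 = 5.533 m

H_L ≈ 5.53 m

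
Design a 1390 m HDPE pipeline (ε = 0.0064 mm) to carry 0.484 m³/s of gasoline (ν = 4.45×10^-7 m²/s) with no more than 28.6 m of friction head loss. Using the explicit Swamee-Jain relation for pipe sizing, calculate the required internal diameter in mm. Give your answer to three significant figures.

D ≈ 395 mm

Swamee-Jain (Type III): D = 0.66·[ε^1.25·(LQ²/(gh_f))^4.75 + ν·Q^9.4·(L/(gh_f))^5.2]^0.04
LQ²/(gh_f) = 1.161; L/(gh_f) = 4.954
Term 1 = ε^1.25·(…)^4.75 = 6.53×10^-7; Term 2 = ν·Q^9.4·(…)^5.2 = 1.99×10^-6
D = 0.66·(6.53×10^-7 + 1.99×10^-6)^0.04 = 0.3949 m = 395 mm
Check: V = 3.95 m/s, Re = 3.51×10^6, f = 0.01029, h_f = 28.8 m ≈ 28.6 m ✓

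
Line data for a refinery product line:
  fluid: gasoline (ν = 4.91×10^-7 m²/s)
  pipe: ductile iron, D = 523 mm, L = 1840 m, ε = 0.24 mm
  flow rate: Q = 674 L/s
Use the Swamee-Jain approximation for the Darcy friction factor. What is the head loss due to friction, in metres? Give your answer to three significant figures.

h_f ≈ 29.3 m

V = 4Q/(πD²) = 4·0.674/(π·0.523²) = 3.137 m/s
Re = VD/ν = 3.137·0.523/4.91×10^-7 = 3.34×10^6 → turbulent
ε/D = 0.24/523 = 4.59×10^-4
Swamee-Jain: f = 0.01660
h_f = f(L/D)V²/(2g) = 0.01660·(1840/0.523)·3.137²/(2·9.81) = 29.31 m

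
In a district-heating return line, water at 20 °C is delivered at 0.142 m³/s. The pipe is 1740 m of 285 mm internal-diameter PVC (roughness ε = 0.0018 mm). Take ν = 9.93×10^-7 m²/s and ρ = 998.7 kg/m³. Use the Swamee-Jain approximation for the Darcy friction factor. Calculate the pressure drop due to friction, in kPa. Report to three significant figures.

Δp ≈ 191 kPa

V = 4Q/(πD²) = 4·0.142/(π·0.285²) = 2.226 m/s
Re = VD/ν = 2.226·0.285/9.93×10^-7 = 6.39×10^5 → turbulent
ε/D = 0.0018/285 = 6.32×10^-6
Swamee-Jain: f = 0.01265
h_f = f(L/D)V²/(2g) = 0.01265·(1740/0.285)·2.226²/(2·9.81) = 19.51 m
Δp = ρg·h_f = 998.7·9.81·19.51 = 191.1 kPa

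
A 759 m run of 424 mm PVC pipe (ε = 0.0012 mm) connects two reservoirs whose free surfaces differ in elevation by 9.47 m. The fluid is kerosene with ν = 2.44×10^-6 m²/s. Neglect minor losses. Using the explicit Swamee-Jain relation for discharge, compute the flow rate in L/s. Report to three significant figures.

Q ≈ 395 L/s

Swamee-Jain (Type II): Q = -0.965·√(gD⁵h_f/L)·ln[ε/(3.7D) + √(3.17ν²L/(gD³h_f))]
√(gD⁵h_f/L) = √(9.81·0.424⁵·9.47/759) = 0.04095
ε/(3.7D) = 7.65×10^-7; √(3.17ν²L/(gD³h_f)) = 4.50×10^-5
Q = -0.965·0.04095·ln(4.574×10^-5) = 0.3949 m³/s
Check: V = 2.80 m/s, Re = 4.86×10^5, f = 0.01320, h_f = 9.42 m ≈ 9.47 m ✓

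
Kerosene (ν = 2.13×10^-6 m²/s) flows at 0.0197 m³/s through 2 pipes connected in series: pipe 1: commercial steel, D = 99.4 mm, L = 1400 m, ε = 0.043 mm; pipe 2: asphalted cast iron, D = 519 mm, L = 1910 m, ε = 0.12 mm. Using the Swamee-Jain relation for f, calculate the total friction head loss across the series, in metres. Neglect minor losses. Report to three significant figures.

Pipe 1: V = 2.539 m/s, Re = 1.18×10^5, ε/D = 4.33×10^-4, f = 0.01968, h_1 = f(L/D)V²/2g = 91.05 m
Pipe 2: V = 0.09312 m/s, Re = 2.27×10^4, ε/D = 2.31×10^-4, f = 0.02562, h_2 = f(L/D)V²/2g = 0.04167 m
Series → Q common, losses add: H = Σh = 91.09 m

H ≈ 91.1 m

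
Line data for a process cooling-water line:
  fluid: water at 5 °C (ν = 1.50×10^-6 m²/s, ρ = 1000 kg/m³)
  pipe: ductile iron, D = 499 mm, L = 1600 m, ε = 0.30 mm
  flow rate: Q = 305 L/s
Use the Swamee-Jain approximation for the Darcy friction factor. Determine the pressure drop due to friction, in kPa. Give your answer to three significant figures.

V = 4Q/(πD²) = 4·0.305/(π·0.499²) = 1.560 m/s
Re = VD/ν = 1.560·0.499/1.50×10^-6 = 5.19×10^5 → turbulent
ε/D = 0.30/499 = 6.01×10^-4
Swamee-Jain: f = 0.01835
h_f = f(L/D)V²/(2g) = 0.01835·(1600/0.499)·1.560²/(2·9.81) = 7.295 m
Δp = ρg·h_f = 1000·9.81·7.295 = 71.56 kPa

Δp ≈ 71.6 kPa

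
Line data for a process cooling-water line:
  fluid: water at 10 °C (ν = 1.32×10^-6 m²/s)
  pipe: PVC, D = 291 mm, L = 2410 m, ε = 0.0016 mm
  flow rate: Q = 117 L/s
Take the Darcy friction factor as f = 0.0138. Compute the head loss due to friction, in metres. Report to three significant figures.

V = 4Q/(πD²) = 4·0.117/(π·0.291²) = 1.759 m/s
h_f = f(L/D)V²/(2g) = 0.01380·(2410/0.291)·1.759²/(2·9.81) = 18.03 m

h_f ≈ 18.0 m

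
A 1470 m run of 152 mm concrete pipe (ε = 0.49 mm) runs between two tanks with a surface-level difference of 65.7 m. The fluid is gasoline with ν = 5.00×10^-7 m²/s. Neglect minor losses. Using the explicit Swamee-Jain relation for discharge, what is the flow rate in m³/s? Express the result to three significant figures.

Swamee-Jain (Type II): Q = -0.965·√(gD⁵h_f/L)·ln[ε/(3.7D) + √(3.17ν²L/(gD³h_f))]
√(gD⁵h_f/L) = √(9.81·0.152⁵·65.7/1470) = 0.005964
ε/(3.7D) = 8.71×10^-4; √(3.17ν²L/(gD³h_f)) = 2.27×10^-5
Q = -0.965·0.005964·ln(8.940×10^-4) = 0.04040 m³/s
Check: V = 2.23 m/s, Re = 6.77×10^5, f = 0.02698, h_f = 65.9 m ≈ 65.7 m ✓

Q ≈ 0.0404 m³/s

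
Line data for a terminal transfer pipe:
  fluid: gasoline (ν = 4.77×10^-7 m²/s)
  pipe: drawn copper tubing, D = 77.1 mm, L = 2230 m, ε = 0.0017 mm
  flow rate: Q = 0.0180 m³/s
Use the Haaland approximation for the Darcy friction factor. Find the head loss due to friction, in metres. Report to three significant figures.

V = 4Q/(πD²) = 4·0.0180/(π·0.0771²) = 3.855 m/s
Re = VD/ν = 3.855·0.0771/4.77×10^-7 = 6.23×10^5 → turbulent
ε/D = 0.0017/77.1 = 2.20×10^-5
Haaland: f = 0.01287
h_f = f(L/D)V²/(2g) = 0.01287·(2230/0.0771)·3.855²/(2·9.81) = 282.0 m

h_f ≈ 282 m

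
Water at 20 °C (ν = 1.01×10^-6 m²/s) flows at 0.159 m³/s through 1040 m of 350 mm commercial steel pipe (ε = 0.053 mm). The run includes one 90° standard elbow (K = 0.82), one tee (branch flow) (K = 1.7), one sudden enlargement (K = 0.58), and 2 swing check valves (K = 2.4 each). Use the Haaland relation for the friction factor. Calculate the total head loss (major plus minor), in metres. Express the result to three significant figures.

H_L ≈ 7.15 m

V = 4Q/(πD²) = 1.653 m/s; V²/2g = 0.1392 m
Re = 5.73×10^5, ε/D = 1.51×10^-4 → f = 0.01463 (Haaland)
Major: h_f = f(L/D)·V²/2g = 0.01463·2971·0.1392 = 6.051 m
Minor: ΣK = 7.90; h_m = ΣK·V²/2g = 1.100 m
Total H_L = 6.051 + 1.100 = 7.151 m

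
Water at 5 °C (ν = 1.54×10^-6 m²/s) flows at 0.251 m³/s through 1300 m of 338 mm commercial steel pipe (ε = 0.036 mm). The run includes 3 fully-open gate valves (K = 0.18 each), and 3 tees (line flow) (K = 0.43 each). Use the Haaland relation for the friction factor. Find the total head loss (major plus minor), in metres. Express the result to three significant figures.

H_L ≈ 22.2 m

V = 4Q/(πD²) = 2.797 m/s; V²/2g = 0.3988 m
Re = 6.14×10^5, ε/D = 1.07×10^-4 → f = 0.01402 (Haaland)
Major: h_f = f(L/D)·V²/2g = 0.01402·3846·0.3988 = 21.51 m
Minor: ΣK = 1.83; h_m = ΣK·V²/2g = 0.7299 m
Total H_L = 21.51 + 0.7299 = 22.24 m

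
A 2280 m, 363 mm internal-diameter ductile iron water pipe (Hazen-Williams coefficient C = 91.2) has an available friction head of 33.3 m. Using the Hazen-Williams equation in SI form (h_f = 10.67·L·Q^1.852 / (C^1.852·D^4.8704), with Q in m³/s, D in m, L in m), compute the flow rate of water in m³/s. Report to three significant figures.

Q ≈ 0.180 m³/s

Rearranging: Q = [h_f·C^1.852·D^4.8704 / (10.67·L)]^(1/1.852)
Q = [33.3·91.2^1.852·0.363^4.8704 / (10.67·2280)]^0.540 = 0.1805 m³/s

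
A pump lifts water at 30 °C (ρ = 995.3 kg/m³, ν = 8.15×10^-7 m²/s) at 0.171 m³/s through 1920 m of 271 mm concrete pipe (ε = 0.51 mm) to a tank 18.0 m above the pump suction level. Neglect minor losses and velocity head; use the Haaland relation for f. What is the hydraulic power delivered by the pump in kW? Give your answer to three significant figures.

V = 4Q/(πD²) = 2.965 m/s; Re = 9.86×10^5; ε/D = 0.00188; f = 0.02326
h_f = f(L/D)V²/2g = 73.83 m
Total head H = z + h_f = 18.0 + 73.83 = 91.83 m
P_hyd = ρgQH = 995.3·9.81·0.171·91.83 = 153.3 kW

P_hyd ≈ 153 kW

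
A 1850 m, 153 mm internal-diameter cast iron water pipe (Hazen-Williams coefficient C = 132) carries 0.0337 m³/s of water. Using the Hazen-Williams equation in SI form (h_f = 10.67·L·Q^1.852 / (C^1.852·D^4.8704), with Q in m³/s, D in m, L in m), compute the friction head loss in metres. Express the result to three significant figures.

h_f = 10.67·1850·0.0337^1.852 / (132^1.852·0.153^4.8704) = 40.93 m

h_f ≈ 40.9 m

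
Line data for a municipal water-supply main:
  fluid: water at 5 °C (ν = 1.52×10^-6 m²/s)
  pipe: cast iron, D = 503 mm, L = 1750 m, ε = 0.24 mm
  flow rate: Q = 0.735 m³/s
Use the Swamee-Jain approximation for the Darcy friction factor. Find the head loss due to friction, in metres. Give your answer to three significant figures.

V = 4Q/(πD²) = 4·0.735/(π·0.503²) = 3.699 m/s
Re = VD/ν = 3.699·0.503/1.52×10^-6 = 1.22×10^6 → turbulent
ε/D = 0.24/503 = 4.77×10^-4
Swamee-Jain: f = 0.01705
h_f = f(L/D)V²/(2g) = 0.01705·(1750/0.503)·3.699²/(2·9.81) = 41.35 m

h_f ≈ 41.4 m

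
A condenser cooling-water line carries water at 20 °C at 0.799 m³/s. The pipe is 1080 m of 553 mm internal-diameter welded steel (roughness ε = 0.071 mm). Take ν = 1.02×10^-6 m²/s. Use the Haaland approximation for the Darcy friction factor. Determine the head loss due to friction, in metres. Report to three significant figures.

V = 4Q/(πD²) = 4·0.799/(π·0.553²) = 3.327 m/s
Re = VD/ν = 3.327·0.553/1.02×10^-6 = 1.80×10^6 → turbulent
ε/D = 0.071/553 = 1.28×10^-4
Haaland: f = 0.01327
h_f = f(L/D)V²/(2g) = 0.01327·(1080/0.553)·3.327²/(2·9.81) = 14.62 m

h_f ≈ 14.6 m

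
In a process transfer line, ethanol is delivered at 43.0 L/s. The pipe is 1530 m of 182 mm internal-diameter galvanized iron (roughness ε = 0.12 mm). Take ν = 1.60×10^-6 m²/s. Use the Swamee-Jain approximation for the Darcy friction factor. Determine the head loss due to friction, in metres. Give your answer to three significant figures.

V = 4Q/(πD²) = 4·0.0430/(π·0.182²) = 1.653 m/s
Re = VD/ν = 1.653·0.182/1.60×10^-6 = 1.88×10^5 → turbulent
ε/D = 0.12/182 = 6.59×10^-4
Swamee-Jain: f = 0.01982
h_f = f(L/D)V²/(2g) = 0.01982·(1530/0.182)·1.653²/(2·9.81) = 23.20 m

h_f ≈ 23.2 m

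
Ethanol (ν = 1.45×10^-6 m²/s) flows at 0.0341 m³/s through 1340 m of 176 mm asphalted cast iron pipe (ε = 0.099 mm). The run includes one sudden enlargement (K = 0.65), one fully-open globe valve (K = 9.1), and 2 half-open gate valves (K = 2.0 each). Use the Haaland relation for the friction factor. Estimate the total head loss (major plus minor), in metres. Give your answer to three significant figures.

V = 4Q/(πD²) = 1.402 m/s; V²/2g = 0.1001 m
Re = 1.70×10^5, ε/D = 5.63×10^-4 → f = 0.01922 (Haaland)
Major: h_f = f(L/D)·V²/2g = 0.01922·7614·0.1001 = 14.65 m
Minor: ΣK = 13.8; h_m = ΣK·V²/2g = 1.377 m
Total H_L = 14.65 + 1.377 = 16.03 m

H_L ≈ 16.0 m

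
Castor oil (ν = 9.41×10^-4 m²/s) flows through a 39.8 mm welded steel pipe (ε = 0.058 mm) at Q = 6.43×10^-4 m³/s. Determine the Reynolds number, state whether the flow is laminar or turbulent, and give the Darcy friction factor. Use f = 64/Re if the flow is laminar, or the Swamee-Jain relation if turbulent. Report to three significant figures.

Re ≈ 21.9; laminar; f = 64/Re ≈ 2.93

V = 4Q/(πD²) = 0.5168 m/s
Re = VD/ν = 0.5168·0.0398/9.41×10^-4 = 21.9
Re < 2300 → laminar → f = 64/Re = 2.928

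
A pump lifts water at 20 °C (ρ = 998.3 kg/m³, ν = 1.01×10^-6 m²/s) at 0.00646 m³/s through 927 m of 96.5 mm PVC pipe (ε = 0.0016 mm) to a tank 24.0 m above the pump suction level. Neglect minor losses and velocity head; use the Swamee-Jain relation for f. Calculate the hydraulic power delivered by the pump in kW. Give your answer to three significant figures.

P_hyd ≈ 1.97 kW

V = 4Q/(πD²) = 0.8833 m/s; Re = 8.44×10^4; ε/D = 1.66×10^-5; f = 0.01861
h_f = f(L/D)V²/2g = 7.107 m
Total head H = z + h_f = 24.0 + 7.107 = 31.11 m
P_hyd = ρgQH = 998.3·9.81·0.00646·31.11 = 1.968 kW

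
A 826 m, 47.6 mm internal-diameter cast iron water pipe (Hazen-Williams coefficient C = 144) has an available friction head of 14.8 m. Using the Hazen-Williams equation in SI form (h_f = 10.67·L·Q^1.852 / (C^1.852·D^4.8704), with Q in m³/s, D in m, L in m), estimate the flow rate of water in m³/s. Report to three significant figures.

Rearranging: Q = [h_f·C^1.852·D^4.8704 / (10.67·L)]^(1/1.852)
Q = [14.8·144^1.852·0.0476^4.8704 / (10.67·826)]^0.540 = 0.001522 m³/s

Q ≈ 0.00152 m³/s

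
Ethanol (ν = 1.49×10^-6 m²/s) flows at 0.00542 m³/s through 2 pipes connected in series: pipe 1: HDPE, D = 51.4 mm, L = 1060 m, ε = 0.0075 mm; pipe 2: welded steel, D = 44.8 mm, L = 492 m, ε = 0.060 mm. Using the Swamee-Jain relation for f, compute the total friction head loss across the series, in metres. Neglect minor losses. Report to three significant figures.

H ≈ 291 m

Pipe 1: V = 2.612 m/s, Re = 9.01×10^4, ε/D = 1.46×10^-4, f = 0.01906, h_1 = f(L/D)V²/2g = 136.7 m
Pipe 2: V = 3.438 m/s, Re = 1.03×10^5, ε/D = 0.00134, f = 0.02339, h_2 = f(L/D)V²/2g = 154.8 m
Series → Q common, losses add: H = Σh = 291.5 m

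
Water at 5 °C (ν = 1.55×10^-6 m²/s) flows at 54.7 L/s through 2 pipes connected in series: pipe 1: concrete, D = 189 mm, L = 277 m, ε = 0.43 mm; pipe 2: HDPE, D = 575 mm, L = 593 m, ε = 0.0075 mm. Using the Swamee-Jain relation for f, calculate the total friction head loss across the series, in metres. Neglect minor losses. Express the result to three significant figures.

H ≈ 7.17 m

Pipe 1: V = 1.950 m/s, Re = 2.38×10^5, ε/D = 0.00228, f = 0.02510, h_1 = f(L/D)V²/2g = 7.127 m
Pipe 2: V = 0.2107 m/s, Re = 7.81×10^4, ε/D = 1.30×10^-5, f = 0.01889, h_2 = f(L/D)V²/2g = 0.04406 m
Series → Q common, losses add: H = Σh = 7.171 m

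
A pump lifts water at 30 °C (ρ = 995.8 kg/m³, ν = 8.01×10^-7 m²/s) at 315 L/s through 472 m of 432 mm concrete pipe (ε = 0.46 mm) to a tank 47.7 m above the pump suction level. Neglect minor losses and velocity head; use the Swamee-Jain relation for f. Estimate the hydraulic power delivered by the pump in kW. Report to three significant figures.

P_hyd ≈ 163 kW

V = 4Q/(πD²) = 2.149 m/s; Re = 1.16×10^6; ε/D = 0.00106; f = 0.02027
h_f = f(L/D)V²/2g = 5.214 m
Total head H = z + h_f = 47.7 + 5.214 = 52.91 m
P_hyd = ρgQH = 995.8·9.81·0.315·52.91 = 162.8 kW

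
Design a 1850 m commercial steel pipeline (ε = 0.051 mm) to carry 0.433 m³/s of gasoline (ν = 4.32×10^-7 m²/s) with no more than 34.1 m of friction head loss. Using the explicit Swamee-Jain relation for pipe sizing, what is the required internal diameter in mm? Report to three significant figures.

D ≈ 409 mm

Swamee-Jain (Type III): D = 0.66·[ε^1.25·(LQ²/(gh_f))^4.75 + ν·Q^9.4·(L/(gh_f))^5.2]^0.04
LQ²/(gh_f) = 1.037; L/(gh_f) = 5.530
Term 1 = ε^1.25·(…)^4.75 = 5.12×10^-6; Term 2 = ν·Q^9.4·(…)^5.2 = 1.20×10^-6
D = 0.66·(5.12×10^-6 + 1.20×10^-6)^0.04 = 0.4089 m = 409 mm
Check: V = 3.30 m/s, Re = 3.12×10^6, f = 0.01305, h_f = 32.7 m ≈ 34.1 m ✓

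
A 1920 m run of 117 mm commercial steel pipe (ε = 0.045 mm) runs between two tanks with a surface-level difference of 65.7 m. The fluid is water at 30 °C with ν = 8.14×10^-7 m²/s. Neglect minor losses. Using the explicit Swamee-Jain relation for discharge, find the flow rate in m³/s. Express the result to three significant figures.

Q ≈ 0.0228 m³/s

Swamee-Jain (Type II): Q = -0.965·√(gD⁵h_f/L)·ln[ε/(3.7D) + √(3.17ν²L/(gD³h_f))]
√(gD⁵h_f/L) = √(9.81·0.117⁵·65.7/1920) = 0.002713
ε/(3.7D) = 1.04×10^-4; √(3.17ν²L/(gD³h_f)) = 6.25×10^-5
Q = -0.965·0.002713·ln(1.665×10^-4) = 0.02278 m³/s
Check: V = 2.12 m/s, Re = 3.05×10^5, f = 0.01761, h_f = 66.1 m ≈ 65.7 m ✓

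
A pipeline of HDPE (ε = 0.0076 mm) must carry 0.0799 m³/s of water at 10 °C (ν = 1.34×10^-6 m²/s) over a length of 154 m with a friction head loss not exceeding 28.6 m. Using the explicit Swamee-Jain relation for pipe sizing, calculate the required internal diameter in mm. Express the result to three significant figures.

Swamee-Jain (Type III): D = 0.66·[ε^1.25·(LQ²/(gh_f))^4.75 + ν·Q^9.4·(L/(gh_f))^5.2]^0.04
LQ²/(gh_f) = 0.003504; L/(gh_f) = 0.5489
Term 1 = ε^1.25·(…)^4.75 = 8.66×10^-19; Term 2 = ν·Q^9.4·(…)^5.2 = 2.86×10^-18
D = 0.66·(8.66×10^-19 + 2.86×10^-18)^0.04 = 0.1326 m = 133 mm
Check: V = 5.79 m/s, Re = 5.73×10^5, f = 0.01369, h_f = 27.2 m ≈ 28.6 m ✓

D ≈ 133 mm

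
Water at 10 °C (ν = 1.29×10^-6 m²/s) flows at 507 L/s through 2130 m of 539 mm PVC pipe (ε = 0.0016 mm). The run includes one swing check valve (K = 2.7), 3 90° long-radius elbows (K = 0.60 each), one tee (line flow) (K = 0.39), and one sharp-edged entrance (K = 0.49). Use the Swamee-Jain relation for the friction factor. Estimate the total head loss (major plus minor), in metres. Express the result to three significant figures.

H_L ≈ 13.1 m

V = 4Q/(πD²) = 2.222 m/s; V²/2g = 0.2516 m
Re = 9.28×10^5, ε/D = 2.97×10^-6 → f = 0.01182 (Swamee-Jain)
Major: h_f = f(L/D)·V²/2g = 0.01182·3952·0.2516 = 11.76 m
Minor: ΣK = 5.38; h_m = ΣK·V²/2g = 1.354 m
Total H_L = 11.76 + 1.354 = 13.11 m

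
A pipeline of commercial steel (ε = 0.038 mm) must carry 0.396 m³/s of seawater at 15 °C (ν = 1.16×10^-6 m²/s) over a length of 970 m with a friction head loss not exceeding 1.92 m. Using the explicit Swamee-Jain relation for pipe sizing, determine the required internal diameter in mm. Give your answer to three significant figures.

Swamee-Jain (Type III): D = 0.66·[ε^1.25·(LQ²/(gh_f))^4.75 + ν·Q^9.4·(L/(gh_f))^5.2]^0.04
LQ²/(gh_f) = 8.076; L/(gh_f) = 51.50
Term 1 = ε^1.25·(…)^4.75 = 0.0608; Term 2 = ν·Q^9.4·(…)^5.2 = 0.153
D = 0.66·(0.0608 + 0.153)^0.04 = 0.6205 m = 620 mm
Check: V = 1.31 m/s, Re = 7.01×10^5, f = 0.01341, h_f = 1.83 m ≈ 1.92 m ✓

D ≈ 620 mm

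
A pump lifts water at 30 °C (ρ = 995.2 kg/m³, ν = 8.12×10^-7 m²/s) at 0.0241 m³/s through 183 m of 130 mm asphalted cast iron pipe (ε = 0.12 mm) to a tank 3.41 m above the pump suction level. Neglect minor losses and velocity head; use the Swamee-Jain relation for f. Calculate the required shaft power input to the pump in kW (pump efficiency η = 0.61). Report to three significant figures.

V = 4Q/(πD²) = 1.816 m/s; Re = 2.91×10^5; ε/D = 9.23×10^-4; f = 0.02045
h_f = f(L/D)V²/2g = 4.837 m
Total head H = z + h_f = 3.41 + 4.837 = 8.247 m
P_hyd = ρgQH = 995.2·9.81·0.0241·8.247 = 1.941 kW
P_shaft = P_hyd/η = 1.941/0.61 = 3.181 kW

P_shaft ≈ 3.18 kW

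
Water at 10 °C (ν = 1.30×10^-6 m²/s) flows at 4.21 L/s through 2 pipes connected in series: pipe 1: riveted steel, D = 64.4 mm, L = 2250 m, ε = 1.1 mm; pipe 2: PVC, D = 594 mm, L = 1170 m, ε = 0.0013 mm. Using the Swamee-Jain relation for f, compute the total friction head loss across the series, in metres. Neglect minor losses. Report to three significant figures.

Pipe 1: V = 1.292 m/s, Re = 6.40×10^4, ε/D = 0.0171, f = 0.04681, h_1 = f(L/D)V²/2g = 139.3 m
Pipe 2: V = 0.01519 m/s, Re = 6940, ε/D = 2.19×10^-6, f = 0.03434, h_2 = f(L/D)V²/2g = 7.956×10^-4 m
Series → Q common, losses add: H = Σh = 139.3 m

H ≈ 139 m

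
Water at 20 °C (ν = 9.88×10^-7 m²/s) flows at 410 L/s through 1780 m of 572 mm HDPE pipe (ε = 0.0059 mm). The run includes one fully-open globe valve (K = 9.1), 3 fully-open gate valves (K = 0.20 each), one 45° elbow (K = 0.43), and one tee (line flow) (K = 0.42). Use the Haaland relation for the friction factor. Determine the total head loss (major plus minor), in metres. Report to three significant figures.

H_L ≈ 6.18 m

V = 4Q/(πD²) = 1.596 m/s; V²/2g = 0.1297 m
Re = 9.24×10^5, ε/D = 1.03×10^-5 → f = 0.01192 (Haaland)
Major: h_f = f(L/D)·V²/2g = 0.01192·3112·0.1297 = 4.812 m
Minor: ΣK = 10.5; h_m = ΣK·V²/2g = 1.369 m
Total H_L = 4.812 + 1.369 = 6.181 m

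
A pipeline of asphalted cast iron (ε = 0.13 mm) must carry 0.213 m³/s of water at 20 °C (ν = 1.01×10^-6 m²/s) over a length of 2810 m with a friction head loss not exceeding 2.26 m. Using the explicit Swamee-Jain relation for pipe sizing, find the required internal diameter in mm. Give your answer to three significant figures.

Swamee-Jain (Type III): D = 0.66·[ε^1.25·(LQ²/(gh_f))^4.75 + ν·Q^9.4·(L/(gh_f))^5.2]^0.04
LQ²/(gh_f) = 5.750; L/(gh_f) = 126.7
Term 1 = ε^1.25·(…)^4.75 = 0.0564; Term 2 = ν·Q^9.4·(…)^5.2 = 0.0423
D = 0.66·(0.0564 + 0.0423)^0.04 = 0.6016 m = 602 mm
Check: V = 0.749 m/s, Re = 4.46×10^5, f = 0.01581, h_f = 2.11 m ≈ 2.26 m ✓

D ≈ 602 mm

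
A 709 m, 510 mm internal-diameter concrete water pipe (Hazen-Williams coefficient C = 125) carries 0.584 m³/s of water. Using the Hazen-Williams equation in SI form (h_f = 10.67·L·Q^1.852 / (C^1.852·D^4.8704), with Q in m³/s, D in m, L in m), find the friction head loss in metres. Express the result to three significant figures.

h_f ≈ 9.70 m

h_f = 10.67·709·0.584^1.852 / (125^1.852·0.510^4.8704) = 9.705 m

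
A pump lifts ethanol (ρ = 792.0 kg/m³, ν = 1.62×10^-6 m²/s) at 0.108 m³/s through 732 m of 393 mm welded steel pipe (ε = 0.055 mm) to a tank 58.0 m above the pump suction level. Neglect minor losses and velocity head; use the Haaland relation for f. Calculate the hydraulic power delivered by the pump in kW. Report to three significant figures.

V = 4Q/(πD²) = 0.8903 m/s; Re = 2.16×10^5; ε/D = 1.40×10^-4; f = 0.01628
h_f = f(L/D)V²/2g = 1.225 m
Total head H = z + h_f = 58.0 + 1.225 = 59.23 m
P_hyd = ρgQH = 792.0·9.81·0.108·59.23 = 49.70 kW

P_hyd ≈ 49.7 kW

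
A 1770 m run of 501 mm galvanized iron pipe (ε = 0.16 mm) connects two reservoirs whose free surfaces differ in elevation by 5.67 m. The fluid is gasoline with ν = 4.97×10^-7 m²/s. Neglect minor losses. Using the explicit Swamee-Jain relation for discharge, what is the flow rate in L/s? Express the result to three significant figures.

Q ≈ 280 L/s

Swamee-Jain (Type II): Q = -0.965·√(gD⁵h_f/L)·ln[ε/(3.7D) + √(3.17ν²L/(gD³h_f))]
√(gD⁵h_f/L) = √(9.81·0.501⁵·5.67/1770) = 0.03149
ε/(3.7D) = 8.63×10^-5; √(3.17ν²L/(gD³h_f)) = 1.41×10^-5
Q = -0.965·0.03149·ln(1.004×10^-4) = 0.2798 m³/s
Check: V = 1.42 m/s, Re = 1.43×10^6, f = 0.01572, h_f = 5.70 m ≈ 5.67 m ✓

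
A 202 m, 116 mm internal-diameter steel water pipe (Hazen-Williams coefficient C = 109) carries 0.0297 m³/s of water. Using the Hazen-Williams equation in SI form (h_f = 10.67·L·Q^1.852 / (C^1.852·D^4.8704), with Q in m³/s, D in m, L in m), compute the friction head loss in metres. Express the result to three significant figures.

h_f ≈ 19.4 m

h_f = 10.67·202·0.0297^1.852 / (109^1.852·0.116^4.8704) = 19.42 m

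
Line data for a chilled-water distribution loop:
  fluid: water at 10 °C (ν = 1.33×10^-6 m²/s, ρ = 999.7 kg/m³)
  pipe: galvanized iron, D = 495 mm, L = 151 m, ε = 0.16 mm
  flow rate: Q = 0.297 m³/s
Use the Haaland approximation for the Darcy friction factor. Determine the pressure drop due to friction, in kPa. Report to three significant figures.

Δp ≈ 5.89 kPa

V = 4Q/(πD²) = 4·0.297/(π·0.495²) = 1.543 m/s
Re = VD/ν = 1.543·0.495/1.33×10^-6 = 5.74×10^5 → turbulent
ε/D = 0.16/495 = 3.23×10^-4
Haaland: f = 0.01621
h_f = f(L/D)V²/(2g) = 0.01621·(151/0.495)·1.543²/(2·9.81) = 0.6002 m
Δp = ρg·h_f = 999.7·9.81·0.6002 = 5.886 kPa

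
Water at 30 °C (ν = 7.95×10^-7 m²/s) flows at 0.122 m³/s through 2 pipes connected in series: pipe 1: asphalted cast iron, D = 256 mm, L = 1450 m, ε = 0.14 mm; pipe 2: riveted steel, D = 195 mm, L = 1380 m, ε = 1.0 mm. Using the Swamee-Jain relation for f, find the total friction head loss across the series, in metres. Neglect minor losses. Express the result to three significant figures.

Pipe 1: V = 2.370 m/s, Re = 7.63×10^5, ε/D = 5.47×10^-4, f = 0.01776, h_1 = f(L/D)V²/2g = 28.80 m
Pipe 2: V = 4.085 m/s, Re = 1.00×10^6, ε/D = 0.00513, f = 0.03075, h_2 = f(L/D)V²/2g = 185.1 m
Series → Q common, losses add: H = Σh = 213.9 m

H ≈ 214 m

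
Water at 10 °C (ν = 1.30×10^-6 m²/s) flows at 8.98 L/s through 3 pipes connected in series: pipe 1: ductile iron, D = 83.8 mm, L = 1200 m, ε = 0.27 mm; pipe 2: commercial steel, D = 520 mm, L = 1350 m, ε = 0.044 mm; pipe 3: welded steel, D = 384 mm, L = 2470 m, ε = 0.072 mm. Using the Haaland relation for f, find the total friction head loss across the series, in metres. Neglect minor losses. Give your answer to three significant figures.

Pipe 1: V = 1.628 m/s, Re = 1.05×10^5, ε/D = 0.00322, f = 0.02782, h_1 = f(L/D)V²/2g = 53.83 m
Pipe 2: V = 0.04228 m/s, Re = 1.69×10^4, ε/D = 8.46×10^-5, f = 0.02699, h_2 = f(L/D)V²/2g = 0.006384 m
Pipe 3: V = 0.07754 m/s, Re = 2.29×10^4, ε/D = 1.87×10^-4, f = 0.02524, h_3 = f(L/D)V²/2g = 0.04974 m
Series → Q common, losses add: H = Σh = 53.88 m

H ≈ 53.9 m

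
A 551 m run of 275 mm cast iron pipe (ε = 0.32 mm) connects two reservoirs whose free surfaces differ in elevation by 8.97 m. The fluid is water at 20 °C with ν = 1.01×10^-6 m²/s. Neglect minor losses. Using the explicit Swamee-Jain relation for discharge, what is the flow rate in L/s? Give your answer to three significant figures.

Q ≈ 122 L/s

Swamee-Jain (Type II): Q = -0.965·√(gD⁵h_f/L)·ln[ε/(3.7D) + √(3.17ν²L/(gD³h_f))]
√(gD⁵h_f/L) = √(9.81·0.275⁵·8.97/551) = 0.01585
ε/(3.7D) = 3.14×10^-4; √(3.17ν²L/(gD³h_f)) = 3.12×10^-5
Q = -0.965·0.01585·ln(3.457×10^-4) = 0.1219 m³/s
Check: V = 2.05 m/s, Re = 5.59×10^5, f = 0.02098, h_f = 9.02 m ≈ 8.97 m ✓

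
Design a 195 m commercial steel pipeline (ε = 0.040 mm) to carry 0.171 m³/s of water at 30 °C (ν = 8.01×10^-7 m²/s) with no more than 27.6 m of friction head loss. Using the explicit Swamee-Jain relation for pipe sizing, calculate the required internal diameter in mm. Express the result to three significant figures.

D ≈ 193 mm

Swamee-Jain (Type III): D = 0.66·[ε^1.25·(LQ²/(gh_f))^4.75 + ν·Q^9.4·(L/(gh_f))^5.2]^0.04
LQ²/(gh_f) = 0.02106; L/(gh_f) = 0.7202
Term 1 = ε^1.25·(…)^4.75 = 3.46×10^-14; Term 2 = ν·Q^9.4·(…)^5.2 = 8.97×10^-15
D = 0.66·(3.46×10^-14 + 8.97×10^-15)^0.04 = 0.1928 m = 193 mm
Check: V = 5.86 m/s, Re = 1.41×10^6, f = 0.01460, h_f = 25.8 m ≈ 27.6 m ✓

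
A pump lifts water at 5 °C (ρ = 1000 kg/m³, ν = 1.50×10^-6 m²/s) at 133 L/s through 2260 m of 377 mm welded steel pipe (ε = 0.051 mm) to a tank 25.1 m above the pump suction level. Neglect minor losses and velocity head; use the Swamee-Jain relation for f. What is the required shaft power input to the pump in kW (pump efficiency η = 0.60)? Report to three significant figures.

V = 4Q/(πD²) = 1.191 m/s; Re = 2.99×10^5; ε/D = 1.35×10^-4; f = 0.01577
h_f = f(L/D)V²/2g = 6.838 m
Total head H = z + h_f = 25.1 + 6.838 = 31.94 m
P_hyd = ρgQH = 1000·9.81·0.133·31.94 = 41.67 kW
P_shaft = P_hyd/η = 41.67/0.60 = 69.45 kW

P_shaft ≈ 69.5 kW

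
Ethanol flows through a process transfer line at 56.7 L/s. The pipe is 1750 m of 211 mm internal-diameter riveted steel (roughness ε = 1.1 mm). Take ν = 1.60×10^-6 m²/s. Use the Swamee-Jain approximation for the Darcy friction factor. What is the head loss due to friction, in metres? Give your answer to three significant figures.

V = 4Q/(πD²) = 4·0.0567/(π·0.211²) = 1.622 m/s
Re = VD/ν = 1.622·0.211/1.60×10^-6 = 2.14×10^5 → turbulent
ε/D = 1.1/211 = 0.00521
Swamee-Jain: f = 0.03135
h_f = f(L/D)V²/(2g) = 0.03135·(1750/0.211)·1.622²/(2·9.81) = 34.85 m

h_f ≈ 34.9 m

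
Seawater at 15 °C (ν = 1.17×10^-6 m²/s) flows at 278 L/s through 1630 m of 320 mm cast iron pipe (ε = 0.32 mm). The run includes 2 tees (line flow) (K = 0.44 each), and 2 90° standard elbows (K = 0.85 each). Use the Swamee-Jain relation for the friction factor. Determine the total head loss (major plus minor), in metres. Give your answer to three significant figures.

H_L ≈ 63.8 m

V = 4Q/(πD²) = 3.457 m/s; V²/2g = 0.6090 m
Re = 9.45×10^5, ε/D = 0.00100 → f = 0.02005 (Swamee-Jain)
Major: h_f = f(L/D)·V²/2g = 0.02005·5094·0.6090 = 62.19 m
Minor: ΣK = 2.58; h_m = ΣK·V²/2g = 1.571 m
Total H_L = 62.19 + 1.571 = 63.76 m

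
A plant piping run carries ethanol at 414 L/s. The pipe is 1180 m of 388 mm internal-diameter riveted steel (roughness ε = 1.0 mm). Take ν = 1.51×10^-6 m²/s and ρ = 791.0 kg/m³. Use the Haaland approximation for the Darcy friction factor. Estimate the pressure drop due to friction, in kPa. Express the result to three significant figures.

V = 4Q/(πD²) = 4·0.414/(π·0.388²) = 3.501 m/s
Re = VD/ν = 3.501·0.388/1.51×10^-6 = 9.00×10^5 → turbulent
ε/D = 1.0/388 = 0.00258
Haaland: f = 0.02528
h_f = f(L/D)V²/(2g) = 0.02528·(1180/0.388)·3.501²/(2·9.81) = 48.05 m
Δp = ρg·h_f = 791.0·9.81·48.05 = 372.9 kPa

Δp ≈ 373 kPa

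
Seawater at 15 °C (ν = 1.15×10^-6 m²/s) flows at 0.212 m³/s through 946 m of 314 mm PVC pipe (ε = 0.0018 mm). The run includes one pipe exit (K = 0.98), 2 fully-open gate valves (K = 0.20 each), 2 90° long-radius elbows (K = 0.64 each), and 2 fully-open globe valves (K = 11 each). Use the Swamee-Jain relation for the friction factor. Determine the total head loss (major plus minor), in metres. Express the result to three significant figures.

V = 4Q/(πD²) = 2.738 m/s; V²/2g = 0.3820 m
Re = 7.48×10^5, ε/D = 5.73×10^-6 → f = 0.01232 (Swamee-Jain)
Major: h_f = f(L/D)·V²/2g = 0.01232·3013·0.3820 = 14.18 m
Minor: ΣK = 24.7; h_m = ΣK·V²/2g = 9.420 m
Total H_L = 14.18 + 9.420 = 23.60 m

H_L ≈ 23.6 m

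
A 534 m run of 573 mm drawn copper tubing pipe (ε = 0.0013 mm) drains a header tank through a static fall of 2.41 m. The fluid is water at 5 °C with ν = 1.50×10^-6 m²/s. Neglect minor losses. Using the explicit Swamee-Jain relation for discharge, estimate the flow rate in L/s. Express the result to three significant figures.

Q ≈ 526 L/s

Swamee-Jain (Type II): Q = -0.965·√(gD⁵h_f/L)·ln[ε/(3.7D) + √(3.17ν²L/(gD³h_f))]
√(gD⁵h_f/L) = √(9.81·0.573⁵·2.41/534) = 0.05229
ε/(3.7D) = 6.13×10^-7; √(3.17ν²L/(gD³h_f)) = 2.93×10^-5
Q = -0.965·0.05229·ln(2.988×10^-5) = 0.5258 m³/s
Check: V = 2.04 m/s, Re = 7.79×10^5, f = 0.01216, h_f = 2.40 m ≈ 2.41 m ✓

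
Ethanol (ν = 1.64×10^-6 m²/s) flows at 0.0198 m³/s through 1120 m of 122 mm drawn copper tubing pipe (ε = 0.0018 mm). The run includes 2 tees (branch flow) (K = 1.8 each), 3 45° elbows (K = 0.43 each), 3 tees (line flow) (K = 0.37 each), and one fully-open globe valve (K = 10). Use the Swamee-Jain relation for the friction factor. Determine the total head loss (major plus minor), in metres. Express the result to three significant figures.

V = 4Q/(πD²) = 1.694 m/s; V²/2g = 0.1462 m
Re = 1.26×10^5, ε/D = 1.48×10^-5 → f = 0.01713 (Swamee-Jain)
Major: h_f = f(L/D)·V²/2g = 0.01713·9180·0.1462 = 23.00 m
Minor: ΣK = 16.0; h_m = ΣK·V²/2g = 2.340 m
Total H_L = 23.00 + 2.340 = 25.34 m

H_L ≈ 25.3 m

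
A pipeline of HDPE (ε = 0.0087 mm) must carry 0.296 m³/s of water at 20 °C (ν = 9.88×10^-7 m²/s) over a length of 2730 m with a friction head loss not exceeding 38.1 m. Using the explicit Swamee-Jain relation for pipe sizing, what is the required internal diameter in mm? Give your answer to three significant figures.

D ≈ 366 mm

Swamee-Jain (Type III): D = 0.66·[ε^1.25·(LQ²/(gh_f))^4.75 + ν·Q^9.4·(L/(gh_f))^5.2]^0.04
LQ²/(gh_f) = 0.6400; L/(gh_f) = 7.304
Term 1 = ε^1.25·(…)^4.75 = 5.67×10^-8; Term 2 = ν·Q^9.4·(…)^5.2 = 3.28×10^-7
D = 0.66·(5.67×10^-8 + 3.28×10^-7)^0.04 = 0.3655 m = 366 mm
Check: V = 2.82 m/s, Re = 1.04×10^6, f = 0.01210, h_f = 36.6 m ≈ 38.1 m ✓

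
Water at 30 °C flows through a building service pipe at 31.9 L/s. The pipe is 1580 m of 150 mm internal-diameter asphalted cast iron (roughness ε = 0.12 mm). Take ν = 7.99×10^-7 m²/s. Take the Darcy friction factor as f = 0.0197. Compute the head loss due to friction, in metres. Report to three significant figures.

V = 4Q/(πD²) = 4·0.0319/(π·0.150²) = 1.805 m/s
h_f = f(L/D)V²/(2g) = 0.01970·(1580/0.150)·1.805²/(2·9.81) = 34.46 m

h_f ≈ 34.5 m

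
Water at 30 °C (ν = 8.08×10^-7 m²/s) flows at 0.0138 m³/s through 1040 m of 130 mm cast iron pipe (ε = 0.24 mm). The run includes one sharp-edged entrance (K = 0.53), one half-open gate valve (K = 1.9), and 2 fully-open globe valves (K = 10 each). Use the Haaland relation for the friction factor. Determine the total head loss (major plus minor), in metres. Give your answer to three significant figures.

V = 4Q/(πD²) = 1.040 m/s; V²/2g = 0.05509 m
Re = 1.67×10^5, ε/D = 0.00185 → f = 0.02396 (Haaland)
Major: h_f = f(L/D)·V²/2g = 0.02396·8000·0.05509 = 10.56 m
Minor: ΣK = 22.4; h_m = ΣK·V²/2g = 1.236 m
Total H_L = 10.56 + 1.236 = 11.79 m

H_L ≈ 11.8 m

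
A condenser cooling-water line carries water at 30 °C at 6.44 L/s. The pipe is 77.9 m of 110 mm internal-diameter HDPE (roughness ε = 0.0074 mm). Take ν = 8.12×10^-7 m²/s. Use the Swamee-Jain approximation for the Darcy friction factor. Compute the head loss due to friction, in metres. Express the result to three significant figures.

h_f ≈ 0.308 m

V = 4Q/(πD²) = 4·0.00644/(π·0.110²) = 0.6777 m/s
Re = VD/ν = 0.6777·0.110/8.12×10^-7 = 9.18×10^4 → turbulent
ε/D = 0.0074/110 = 6.73×10^-5
Swamee-Jain: f = 0.01857
h_f = f(L/D)V²/(2g) = 0.01857·(77.9/0.110)·0.6777²/(2·9.81) = 0.3078 m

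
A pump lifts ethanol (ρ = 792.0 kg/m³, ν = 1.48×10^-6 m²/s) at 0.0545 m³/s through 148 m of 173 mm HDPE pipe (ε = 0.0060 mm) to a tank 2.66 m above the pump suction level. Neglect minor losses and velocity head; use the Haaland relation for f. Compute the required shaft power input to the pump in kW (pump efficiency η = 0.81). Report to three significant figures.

P_shaft ≈ 3.22 kW

V = 4Q/(πD²) = 2.319 m/s; Re = 2.71×10^5; ε/D = 3.47×10^-5; f = 0.01490
h_f = f(L/D)V²/2g = 3.492 m
Total head H = z + h_f = 2.66 + 3.492 = 6.152 m
P_hyd = ρgQH = 792.0·9.81·0.0545·6.152 = 2.605 kW
P_shaft = P_hyd/η = 2.605/0.81 = 3.216 kW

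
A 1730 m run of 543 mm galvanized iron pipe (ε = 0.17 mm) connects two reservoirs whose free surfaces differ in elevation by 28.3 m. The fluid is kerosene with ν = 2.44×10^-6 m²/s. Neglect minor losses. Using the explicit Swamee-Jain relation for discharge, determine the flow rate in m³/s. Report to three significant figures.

Swamee-Jain (Type II): Q = -0.965·√(gD⁵h_f/L)·ln[ε/(3.7D) + √(3.17ν²L/(gD³h_f))]
√(gD⁵h_f/L) = √(9.81·0.543⁵·28.3/1730) = 0.08704
ε/(3.7D) = 8.46×10^-5; √(3.17ν²L/(gD³h_f)) = 2.71×10^-5
Q = -0.965·0.08704·ln(1.117×10^-4) = 0.7643 m³/s
Check: V = 3.30 m/s, Re = 7.34×10^5, f = 0.01610, h_f = 28.5 m ≈ 28.3 m ✓

Q ≈ 0.764 m³/s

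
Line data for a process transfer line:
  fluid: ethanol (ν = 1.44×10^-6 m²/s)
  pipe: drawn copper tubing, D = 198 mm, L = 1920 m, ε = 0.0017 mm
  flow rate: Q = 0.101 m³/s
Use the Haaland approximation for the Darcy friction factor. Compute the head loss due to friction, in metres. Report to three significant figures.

V = 4Q/(πD²) = 4·0.101/(π·0.198²) = 3.280 m/s
Re = VD/ν = 3.280·0.198/1.44×10^-6 = 4.51×10^5 → turbulent
ε/D = 0.0017/198 = 8.59×10^-6
Haaland: f = 0.01340
h_f = f(L/D)V²/(2g) = 0.01340·(1920/0.198)·3.280²/(2·9.81) = 71.24 m

h_f ≈ 71.2 m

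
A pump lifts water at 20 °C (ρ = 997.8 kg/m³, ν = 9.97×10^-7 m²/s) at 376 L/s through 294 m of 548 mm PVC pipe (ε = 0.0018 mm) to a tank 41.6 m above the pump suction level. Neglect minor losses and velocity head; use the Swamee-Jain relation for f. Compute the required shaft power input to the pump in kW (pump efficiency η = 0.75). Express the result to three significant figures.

P_shaft ≈ 208 kW

V = 4Q/(πD²) = 1.594 m/s; Re = 8.76×10^5; ε/D = 3.28×10^-6; f = 0.01195
h_f = f(L/D)V²/2g = 0.8301 m
Total head H = z + h_f = 41.6 + 0.8301 = 42.43 m
P_hyd = ρgQH = 997.8·9.81·0.376·42.43 = 156.2 kW
P_shaft = P_hyd/η = 156.2/0.75 = 208.2 kW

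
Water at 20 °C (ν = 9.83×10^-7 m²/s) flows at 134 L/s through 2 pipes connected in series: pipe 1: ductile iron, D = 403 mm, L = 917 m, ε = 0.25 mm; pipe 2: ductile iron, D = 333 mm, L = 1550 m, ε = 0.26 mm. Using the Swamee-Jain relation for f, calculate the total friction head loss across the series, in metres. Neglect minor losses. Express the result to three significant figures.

H ≈ 13.2 m

Pipe 1: V = 1.051 m/s, Re = 4.31×10^5, ε/D = 6.20×10^-4, f = 0.01862, h_1 = f(L/D)V²/2g = 2.383 m
Pipe 2: V = 1.539 m/s, Re = 5.21×10^5, ε/D = 7.81×10^-4, f = 0.01931, h_2 = f(L/D)V²/2g = 10.84 m
Series → Q common, losses add: H = Σh = 13.23 m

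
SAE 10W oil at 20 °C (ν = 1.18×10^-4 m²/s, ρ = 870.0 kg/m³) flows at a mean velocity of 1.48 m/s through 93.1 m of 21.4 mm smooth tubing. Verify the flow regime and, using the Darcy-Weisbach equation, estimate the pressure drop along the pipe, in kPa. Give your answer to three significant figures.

Re = VD/ν = 1.48·0.02140/1.18×10^-4 = 268 → laminar (Re < 2300)
f = 64/Re = 0.2384
h_f = f(L/D)V²/(2g) = 0.2384·(93.1/0.02140)·1.48²/(2·9.81) = 115.8 m
Δp = ρg·h_f = 870.0·9.81·115.8 = 988.4 kPa

Δp ≈ 988 kPa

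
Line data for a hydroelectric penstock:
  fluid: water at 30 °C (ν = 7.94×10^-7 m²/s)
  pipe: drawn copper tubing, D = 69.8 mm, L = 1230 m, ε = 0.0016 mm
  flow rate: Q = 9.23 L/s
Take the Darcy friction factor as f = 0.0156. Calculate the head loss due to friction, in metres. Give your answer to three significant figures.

h_f ≈ 81.5 m

V = 4Q/(πD²) = 4·0.00923/(π·0.0698²) = 2.412 m/s
h_f = f(L/D)V²/(2g) = 0.01560·(1230/0.0698)·2.412²/(2·9.81) = 81.52 m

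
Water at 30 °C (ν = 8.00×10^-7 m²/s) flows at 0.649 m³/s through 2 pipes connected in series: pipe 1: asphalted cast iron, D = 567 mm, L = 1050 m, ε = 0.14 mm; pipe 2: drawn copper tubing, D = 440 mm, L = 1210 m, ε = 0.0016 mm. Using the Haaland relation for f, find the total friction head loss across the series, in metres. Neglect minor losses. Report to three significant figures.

H ≈ 35.3 m

Pipe 1: V = 2.570 m/s, Re = 1.82×10^6, ε/D = 2.47×10^-4, f = 0.01478, h_1 = f(L/D)V²/2g = 9.218 m
Pipe 2: V = 4.268 m/s, Re = 2.35×10^6, ε/D = 3.64×10^-6, f = 0.01020, h_2 = f(L/D)V²/2g = 26.04 m
Series → Q common, losses add: H = Σh = 35.26 m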